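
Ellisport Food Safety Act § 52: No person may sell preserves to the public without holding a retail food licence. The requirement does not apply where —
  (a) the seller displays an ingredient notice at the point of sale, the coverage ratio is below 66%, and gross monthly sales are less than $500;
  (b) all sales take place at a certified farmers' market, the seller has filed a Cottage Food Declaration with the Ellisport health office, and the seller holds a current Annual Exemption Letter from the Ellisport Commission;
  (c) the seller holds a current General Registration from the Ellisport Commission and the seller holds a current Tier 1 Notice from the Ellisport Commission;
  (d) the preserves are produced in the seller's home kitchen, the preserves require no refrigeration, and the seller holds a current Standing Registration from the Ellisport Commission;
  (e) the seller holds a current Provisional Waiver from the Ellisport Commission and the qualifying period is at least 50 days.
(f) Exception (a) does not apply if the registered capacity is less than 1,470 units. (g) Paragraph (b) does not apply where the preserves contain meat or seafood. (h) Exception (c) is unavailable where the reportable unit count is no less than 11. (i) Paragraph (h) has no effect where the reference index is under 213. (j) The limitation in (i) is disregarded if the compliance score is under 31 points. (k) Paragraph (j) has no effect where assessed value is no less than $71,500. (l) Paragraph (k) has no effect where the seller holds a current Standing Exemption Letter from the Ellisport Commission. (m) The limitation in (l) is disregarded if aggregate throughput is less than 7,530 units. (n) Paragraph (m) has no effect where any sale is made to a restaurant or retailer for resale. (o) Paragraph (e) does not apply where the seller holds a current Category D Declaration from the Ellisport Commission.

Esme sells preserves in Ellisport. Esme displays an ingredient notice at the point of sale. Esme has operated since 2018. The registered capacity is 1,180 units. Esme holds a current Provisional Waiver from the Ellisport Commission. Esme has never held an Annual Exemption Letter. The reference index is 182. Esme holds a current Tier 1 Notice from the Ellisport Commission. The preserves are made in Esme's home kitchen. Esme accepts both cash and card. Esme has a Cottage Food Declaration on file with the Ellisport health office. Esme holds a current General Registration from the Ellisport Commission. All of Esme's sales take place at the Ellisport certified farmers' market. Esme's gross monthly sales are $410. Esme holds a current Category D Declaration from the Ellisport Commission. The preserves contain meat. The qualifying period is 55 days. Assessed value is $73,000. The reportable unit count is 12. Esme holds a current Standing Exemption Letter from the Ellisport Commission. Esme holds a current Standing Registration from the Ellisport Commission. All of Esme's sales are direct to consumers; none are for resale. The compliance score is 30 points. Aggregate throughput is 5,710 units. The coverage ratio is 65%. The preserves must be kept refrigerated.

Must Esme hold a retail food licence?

No — exception (c) applies; Esme is not required to hold a retail food licence.

Exception (a): an ingredient notice is displayed; the coverage ratio is 65%, below the 66% limit; gross monthly sales are $410, less than the $500 limit — every condition holds. However, paragraph (f) must be considered: (f) applies — the registered capacity is 1,180 units, less than the 1,470 units limit. Exception (a) does not apply.
Exception (b) does not apply: no current Annual Exemption Letter is held.
Exception (c): a current General Registration is held; a current Tier 1 Notice is held — every condition holds. Considering the limiting provisions: (h) would limit (c) — the reportable unit count is 12, meeting the 11 threshold — but (i) sets (h) aside: (i) operates against (h): the reference index is 182, under the 213 limit. (j) would limit (i) — the compliance score is 30 points, under the 31 points limit — but (k) sets (j) aside: (k) operates against (j): assessed value is $73,000, meeting the $71,500 threshold. (l) is triggered (a current Standing Exemption Letter is held), but is displaced by (m): (m) operates against (l): aggregate throughput is 5,710 units, less than the 7,530 units limit. (n), which would lift (m), is not triggered — no sales are for resale. (c) remains available.
Exception (d) requires that the preserves require no refrigeration; but the preserves require refrigeration, so (d) is unavailable.
Exception (e)'s conditions are all satisfied: a current Provisional Waiver is held; the qualifying period is 55 days, meeting the 50 days threshold. But applying paragraph (o): (o) is triggered — a current Category D Declaration is held. Exception (e) does not apply.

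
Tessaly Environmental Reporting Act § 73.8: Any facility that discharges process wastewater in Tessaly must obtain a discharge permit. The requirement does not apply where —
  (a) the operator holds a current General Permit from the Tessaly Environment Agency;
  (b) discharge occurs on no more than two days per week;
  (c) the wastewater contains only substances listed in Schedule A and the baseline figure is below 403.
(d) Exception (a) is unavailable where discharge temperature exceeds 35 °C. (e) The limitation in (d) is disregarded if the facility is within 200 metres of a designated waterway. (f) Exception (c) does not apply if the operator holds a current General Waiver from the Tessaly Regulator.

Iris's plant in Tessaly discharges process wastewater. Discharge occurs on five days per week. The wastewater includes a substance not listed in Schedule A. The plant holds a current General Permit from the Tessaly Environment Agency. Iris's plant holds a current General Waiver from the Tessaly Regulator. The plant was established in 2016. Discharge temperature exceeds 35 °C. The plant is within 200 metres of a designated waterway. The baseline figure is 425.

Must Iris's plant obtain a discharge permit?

No — exception (a) applies; Iris's plant is not required to obtain a discharge permit.

Exception (a)'s conditions are all satisfied: a current General Permit is held. Considering the limiting provisions: (d) applies (discharge temperature exceeds 35 °C), but is itself disapplied by (e): (e) operates against (d): the plant is within 200 m of a designated waterway. So (a) applies.
Exception (b) does not apply: discharge occurs on five days per week.
Exception (c) fails — the wastewater includes a non-Schedule-A substance.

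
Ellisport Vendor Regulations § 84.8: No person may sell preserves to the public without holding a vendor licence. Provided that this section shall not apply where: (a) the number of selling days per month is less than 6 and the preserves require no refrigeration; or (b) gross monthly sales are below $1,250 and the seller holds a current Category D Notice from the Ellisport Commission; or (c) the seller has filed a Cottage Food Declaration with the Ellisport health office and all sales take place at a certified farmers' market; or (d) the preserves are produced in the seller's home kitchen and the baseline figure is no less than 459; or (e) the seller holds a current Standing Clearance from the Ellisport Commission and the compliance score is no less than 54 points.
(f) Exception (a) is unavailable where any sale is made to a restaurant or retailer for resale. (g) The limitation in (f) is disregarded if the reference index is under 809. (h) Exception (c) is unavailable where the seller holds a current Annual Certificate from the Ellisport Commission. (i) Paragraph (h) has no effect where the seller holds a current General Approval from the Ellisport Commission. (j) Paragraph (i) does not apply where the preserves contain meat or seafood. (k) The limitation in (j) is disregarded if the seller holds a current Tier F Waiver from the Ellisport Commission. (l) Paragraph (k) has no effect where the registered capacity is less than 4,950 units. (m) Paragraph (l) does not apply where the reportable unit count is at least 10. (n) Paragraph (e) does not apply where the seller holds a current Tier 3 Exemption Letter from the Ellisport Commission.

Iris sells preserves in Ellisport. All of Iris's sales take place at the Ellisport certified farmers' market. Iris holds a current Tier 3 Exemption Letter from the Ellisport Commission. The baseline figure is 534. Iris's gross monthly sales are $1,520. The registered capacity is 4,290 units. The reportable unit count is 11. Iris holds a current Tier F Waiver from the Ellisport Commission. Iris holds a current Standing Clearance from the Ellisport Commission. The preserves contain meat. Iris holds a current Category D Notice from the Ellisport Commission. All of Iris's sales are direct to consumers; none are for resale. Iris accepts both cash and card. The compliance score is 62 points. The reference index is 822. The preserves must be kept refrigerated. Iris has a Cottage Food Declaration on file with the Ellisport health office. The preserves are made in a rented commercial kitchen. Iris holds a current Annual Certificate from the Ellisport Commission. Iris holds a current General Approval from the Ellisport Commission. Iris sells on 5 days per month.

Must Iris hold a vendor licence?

No — exception (c) applies; Iris is not required to hold a vendor licence.

Exception (a) requires that the preserves require no refrigeration; but the preserves require refrigeration, so (a) is unavailable.
Exception (b) fails — gross monthly sales are $1,520, not below $1,250.
Exception (c): a Cottage Food Declaration is on file; all sales are at a certified farmers' market — every condition holds. As to paragraphs (h)–(m): (h) would limit (c) — a current Annual Certificate is held — but (i) sets (h) aside: (i) applies — a current General Approval is held. (j) operates (the preserves contain meat), but is set aside by (k): (k) is triggered — a current Tier F Waiver is held. (l) would limit (k) — the registered capacity is 4,290 units, less than the 4,950 units limit — but (m) sets (l) aside: (m) is triggered — the reportable unit count is 11, meeting the 10 threshold. (c) remains available.
Exception (d) requires that the preserves are produced in the seller's home kitchen; but the preserves are made in a commercial kitchen, not a home kitchen, so (d) is unavailable.
Exception (e): a current Standing Clearance is held; the compliance score is 62 points, meeting the 54 points threshold — every condition holds. However, paragraph (n) must be considered: (n) operates against (e): a current Tier 3 Exemption Letter is held. Exception (e) does not apply.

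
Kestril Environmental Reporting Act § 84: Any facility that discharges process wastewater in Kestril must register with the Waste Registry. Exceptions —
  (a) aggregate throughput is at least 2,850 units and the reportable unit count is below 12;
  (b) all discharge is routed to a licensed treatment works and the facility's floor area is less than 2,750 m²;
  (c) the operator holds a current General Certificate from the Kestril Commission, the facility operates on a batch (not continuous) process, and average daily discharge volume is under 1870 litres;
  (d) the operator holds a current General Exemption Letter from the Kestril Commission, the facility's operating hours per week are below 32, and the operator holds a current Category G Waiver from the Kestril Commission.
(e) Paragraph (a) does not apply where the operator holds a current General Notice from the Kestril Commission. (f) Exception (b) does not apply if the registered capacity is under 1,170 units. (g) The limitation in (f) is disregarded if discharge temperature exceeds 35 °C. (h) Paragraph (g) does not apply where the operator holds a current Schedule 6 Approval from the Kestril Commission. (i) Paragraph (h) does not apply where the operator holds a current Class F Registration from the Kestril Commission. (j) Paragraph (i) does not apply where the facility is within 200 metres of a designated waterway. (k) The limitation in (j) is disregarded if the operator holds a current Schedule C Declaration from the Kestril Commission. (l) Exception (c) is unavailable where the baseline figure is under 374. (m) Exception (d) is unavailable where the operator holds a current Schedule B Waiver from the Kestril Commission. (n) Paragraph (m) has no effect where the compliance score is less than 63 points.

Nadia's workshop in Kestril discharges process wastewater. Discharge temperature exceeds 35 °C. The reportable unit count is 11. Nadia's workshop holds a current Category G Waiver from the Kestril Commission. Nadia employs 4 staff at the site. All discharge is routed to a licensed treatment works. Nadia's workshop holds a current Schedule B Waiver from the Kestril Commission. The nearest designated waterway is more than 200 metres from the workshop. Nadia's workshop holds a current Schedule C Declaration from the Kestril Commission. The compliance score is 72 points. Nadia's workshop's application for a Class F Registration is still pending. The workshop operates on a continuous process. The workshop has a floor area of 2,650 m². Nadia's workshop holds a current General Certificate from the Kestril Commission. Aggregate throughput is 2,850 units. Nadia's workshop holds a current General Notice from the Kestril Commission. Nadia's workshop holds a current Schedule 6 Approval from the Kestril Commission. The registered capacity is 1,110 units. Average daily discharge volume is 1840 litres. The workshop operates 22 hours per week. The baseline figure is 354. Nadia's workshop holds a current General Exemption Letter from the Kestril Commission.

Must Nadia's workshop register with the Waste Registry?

Yes — Nadia's workshop must register with the Waste Registry.

Exception (a) is satisfied on its face — aggregate throughput is 2,850 units, meeting the 2,850 units threshold; the reportable unit count is 11, below the 12 limit. Turning to paragraph (e): (e) operates against (a): a current General Notice is held. So (a) is unavailable.
Exception (b) is satisfied on its face — discharge is routed to a licensed treatment works; the facility's floor area is 2,650 m², less than the 2,750 m² limit. However, paragraphs (f)–(k) must be considered: (f) operates — the registered capacity is 1,110 units, under the 1,170 units limit. (g) would limit (f) — discharge temperature exceeds 35 °C — but (h) sets (g) aside: (h) is engaged — a current Schedule 6 Approval is held. (i) is not triggered (there is no Class F Registration in force), so (h) stands. So (b) is unavailable.
Exception (c) fails — the facility operates on a continuous process.
Exception (d)'s conditions are all satisfied: a current General Exemption Letter is held; the facility's operating hours per week are 22, below the 32 limit; a current Category G Waiver is held. Turning to paragraphs (m)–(n): (m) operates — a current Schedule B Waiver is held. (n), which would lift (m), does not operate here — the compliance score is 72 points, not less than 63 points. Exception (d) does not apply.
No exception is made out. Nadia's workshop falls within the general rule.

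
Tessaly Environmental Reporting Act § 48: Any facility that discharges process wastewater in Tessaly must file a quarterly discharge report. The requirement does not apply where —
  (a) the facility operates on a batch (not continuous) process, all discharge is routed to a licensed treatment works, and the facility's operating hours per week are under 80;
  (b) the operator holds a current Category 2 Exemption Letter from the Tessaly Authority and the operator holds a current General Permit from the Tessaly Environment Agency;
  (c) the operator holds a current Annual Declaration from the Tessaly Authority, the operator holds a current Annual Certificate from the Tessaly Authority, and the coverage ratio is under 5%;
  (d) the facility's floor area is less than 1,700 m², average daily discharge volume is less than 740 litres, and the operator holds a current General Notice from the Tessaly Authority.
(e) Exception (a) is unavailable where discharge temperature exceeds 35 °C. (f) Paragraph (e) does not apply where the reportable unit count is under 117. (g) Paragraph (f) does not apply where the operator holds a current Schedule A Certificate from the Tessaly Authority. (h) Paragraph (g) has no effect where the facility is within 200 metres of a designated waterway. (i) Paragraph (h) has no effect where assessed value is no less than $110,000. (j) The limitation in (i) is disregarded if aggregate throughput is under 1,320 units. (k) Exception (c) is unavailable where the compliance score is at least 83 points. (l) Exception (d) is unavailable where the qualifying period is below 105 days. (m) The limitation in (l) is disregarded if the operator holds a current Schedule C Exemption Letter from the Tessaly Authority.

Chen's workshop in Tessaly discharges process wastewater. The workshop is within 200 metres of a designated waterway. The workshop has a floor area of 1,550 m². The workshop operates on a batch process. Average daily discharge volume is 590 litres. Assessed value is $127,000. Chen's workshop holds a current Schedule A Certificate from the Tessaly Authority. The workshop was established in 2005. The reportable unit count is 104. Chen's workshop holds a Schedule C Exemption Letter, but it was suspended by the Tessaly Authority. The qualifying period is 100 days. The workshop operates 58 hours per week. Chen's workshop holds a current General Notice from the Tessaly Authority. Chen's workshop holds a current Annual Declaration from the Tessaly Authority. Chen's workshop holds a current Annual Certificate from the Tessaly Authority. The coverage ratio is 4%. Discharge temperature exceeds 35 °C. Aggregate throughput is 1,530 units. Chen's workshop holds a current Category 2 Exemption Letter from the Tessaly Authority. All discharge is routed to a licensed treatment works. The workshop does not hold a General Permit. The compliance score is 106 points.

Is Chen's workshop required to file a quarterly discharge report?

Yes — Chen's workshop must file a quarterly discharge report.

Exception (a): the facility operates on a batch process; discharge is routed to a licensed treatment works; the facility's operating hours per week are 58, under the 80 limit — every condition holds. Turning to paragraphs (e)–(j): (e) operates against (a): discharge temperature exceeds 35 °C. (f) is engaged (the reportable unit count is 104, under the 117 limit), but is displaced by (g): (g) operates — a current Schedule A Certificate is held. (h) would limit (g) — the workshop is within 200 m of a designated waterway — but (i) sets (h) aside: (i) is engaged — assessed value is $127,000, meeting the $110,000 threshold. (j), which would lift (i), does not operate here — aggregate throughput is 1,530 units, not under 1,320 units. (a) is therefore removed.
Exception (b) fails — no General Permit is held.
Exception (c) is satisfied on its face — a current Annual Declaration is held; a current Annual Certificate is held; the coverage ratio is 4%, under the 5% limit. However, paragraph (k) must be considered: (k) is engaged — the compliance score is 106 points, meeting the 83 points threshold. So (c) is unavailable.
Exception (d) is satisfied on its face — the facility's floor area is 1,550 m², less than the 1,700 m² limit; average daily discharge volume is 590 litres, less than the 740 litres limit; a current General Notice is held. But: (l) operates against (d): the qualifying period is 100 days, below the 105 days limit. (m), which would lift (l), is not engaged — no current Schedule C Exemption Letter is held. Exception (d) does not apply.
No exception is made out. Chen's workshop falls within the general rule.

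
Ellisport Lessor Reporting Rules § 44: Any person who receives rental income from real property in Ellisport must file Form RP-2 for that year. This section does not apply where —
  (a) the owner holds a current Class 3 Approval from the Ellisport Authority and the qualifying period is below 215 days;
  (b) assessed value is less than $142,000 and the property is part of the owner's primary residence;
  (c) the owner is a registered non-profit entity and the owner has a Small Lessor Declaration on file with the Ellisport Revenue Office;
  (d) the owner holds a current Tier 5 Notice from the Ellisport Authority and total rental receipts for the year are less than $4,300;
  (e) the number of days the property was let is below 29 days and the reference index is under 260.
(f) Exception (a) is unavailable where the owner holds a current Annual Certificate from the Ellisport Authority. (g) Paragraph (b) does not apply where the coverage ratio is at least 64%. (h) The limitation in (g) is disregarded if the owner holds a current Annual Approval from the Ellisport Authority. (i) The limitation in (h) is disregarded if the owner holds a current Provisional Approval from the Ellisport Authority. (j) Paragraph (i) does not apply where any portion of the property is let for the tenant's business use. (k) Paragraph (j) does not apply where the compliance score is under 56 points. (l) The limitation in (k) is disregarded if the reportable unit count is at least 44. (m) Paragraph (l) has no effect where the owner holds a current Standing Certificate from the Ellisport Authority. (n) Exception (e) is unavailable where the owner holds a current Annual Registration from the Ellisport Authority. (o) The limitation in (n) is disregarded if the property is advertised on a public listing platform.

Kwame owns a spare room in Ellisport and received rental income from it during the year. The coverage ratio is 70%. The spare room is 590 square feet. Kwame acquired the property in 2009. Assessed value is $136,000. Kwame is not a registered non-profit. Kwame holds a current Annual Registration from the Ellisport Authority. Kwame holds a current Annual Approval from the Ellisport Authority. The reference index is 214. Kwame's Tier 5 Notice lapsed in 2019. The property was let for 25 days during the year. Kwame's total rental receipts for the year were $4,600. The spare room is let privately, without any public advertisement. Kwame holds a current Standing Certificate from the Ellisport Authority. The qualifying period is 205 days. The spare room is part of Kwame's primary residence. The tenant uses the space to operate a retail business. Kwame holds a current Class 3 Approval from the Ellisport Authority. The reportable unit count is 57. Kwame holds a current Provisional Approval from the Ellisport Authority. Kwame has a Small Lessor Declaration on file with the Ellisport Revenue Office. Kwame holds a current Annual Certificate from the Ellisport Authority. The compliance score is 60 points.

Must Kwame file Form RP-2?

All of (a)'s requirements are met (a current Class 3 Approval is held; the qualifying period is 205 days, below the 215 days limit). But applying paragraph (f): (f) is triggered — a current Annual Certificate is held. So (a) is unavailable.
Exception (b) is satisfied on its face — assessed value is $136,000, less than the $142,000 limit; the spare room is part of the primary residence. Considering the limiting provisions: (g) operates (the coverage ratio is 70%, meeting the 64% threshold), but is set aside by (h): (h) operates against (g): a current Annual Approval is held. (i) applies (a current Provisional Approval is held), but is itself disapplied by (j): (j) applies — the space is let for business use. (k) is inapplicable (the compliance score is 60 points, not under 56 points), so (j) stands. So (b) applies.
Exception (c) requires that the owner is a registered non-profit entity; but Kwame is not a registered non-profit, so (c) is unavailable.
Exception (d) does not apply: no current Tier 5 Notice is held.
Exception (e): the number of days the property was let is 25 days, below the 29 days limit; the reference index is 214, under the 260 limit — every condition holds. But applying paragraphs (n)–(o): (n) operates against (e): a current Annual Registration is held. (o), which would lift (n), is not engaged — the property is let privately without advertisement. Exception (e) does not apply.

No — exception (b) applies; Kwame is not required to file Form RP-2.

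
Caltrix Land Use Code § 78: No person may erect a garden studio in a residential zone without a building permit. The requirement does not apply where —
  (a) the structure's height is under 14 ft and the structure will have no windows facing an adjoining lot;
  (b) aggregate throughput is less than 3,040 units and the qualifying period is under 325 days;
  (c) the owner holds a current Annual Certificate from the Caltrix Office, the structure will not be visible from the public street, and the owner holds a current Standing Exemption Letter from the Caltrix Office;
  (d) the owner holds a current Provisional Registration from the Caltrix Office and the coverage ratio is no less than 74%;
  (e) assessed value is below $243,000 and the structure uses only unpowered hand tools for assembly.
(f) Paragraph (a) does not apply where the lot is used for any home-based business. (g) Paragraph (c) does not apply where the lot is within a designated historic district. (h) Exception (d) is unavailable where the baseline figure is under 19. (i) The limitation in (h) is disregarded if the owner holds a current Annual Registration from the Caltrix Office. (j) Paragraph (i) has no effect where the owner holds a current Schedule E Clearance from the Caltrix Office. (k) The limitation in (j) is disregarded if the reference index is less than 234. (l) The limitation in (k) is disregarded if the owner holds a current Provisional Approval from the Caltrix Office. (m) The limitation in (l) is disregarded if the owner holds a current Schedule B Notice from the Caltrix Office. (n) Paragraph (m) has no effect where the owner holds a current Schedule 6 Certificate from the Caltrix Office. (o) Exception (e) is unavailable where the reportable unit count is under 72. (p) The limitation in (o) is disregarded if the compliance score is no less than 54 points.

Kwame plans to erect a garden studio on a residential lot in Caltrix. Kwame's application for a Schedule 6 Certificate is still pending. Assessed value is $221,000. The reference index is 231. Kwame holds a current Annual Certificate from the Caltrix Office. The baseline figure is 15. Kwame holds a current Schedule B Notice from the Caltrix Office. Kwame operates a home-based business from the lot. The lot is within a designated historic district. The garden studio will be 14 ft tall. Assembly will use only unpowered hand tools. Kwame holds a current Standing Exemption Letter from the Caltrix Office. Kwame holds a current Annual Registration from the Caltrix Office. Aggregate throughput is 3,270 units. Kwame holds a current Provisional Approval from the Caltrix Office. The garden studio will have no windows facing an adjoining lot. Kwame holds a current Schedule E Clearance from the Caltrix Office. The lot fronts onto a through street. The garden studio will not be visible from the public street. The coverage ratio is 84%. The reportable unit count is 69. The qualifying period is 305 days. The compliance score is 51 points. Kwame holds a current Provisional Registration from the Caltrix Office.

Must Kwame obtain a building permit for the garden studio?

No — exception (d) applies; Kwame does not need a building permit.

Exception (a) fails — the structure's height is 14 ft, not under 14 ft.
Exception (b) fails — aggregate throughput is 3,270 units, not less than 3,040 units.
Exception (c) is satisfied on its face — a current Annual Certificate is held; the structure will not be visible from the street; a current Standing Exemption Letter is held. But: (g) operates against (c): the lot is in a historic district. (c) is therefore removed.
All of (d)'s requirements are met (a current Provisional Registration is held; the coverage ratio is 84%, meeting the 74% threshold). Considering the limiting provisions: (h) would limit (d) — the baseline figure is 15, under the 19 limit — but (i) sets (h) aside: (i) applies — a current Annual Registration is held. (j) is engaged (a current Schedule E Clearance is held), but is itself disapplied by (k): (k) is triggered — the reference index is 231, less than the 234 limit. (l) is triggered (a current Provisional Approval is held), but yields to (m): (m) is triggered — a current Schedule B Notice is held. (n), which would lift (m), does not operate here — the Schedule 6 Certificate is not current. So (d) applies.
Exception (e): assessed value is $221,000, below the $243,000 limit; assembly uses only hand tools — every condition holds. However, paragraphs (o)–(p) must be considered: (o) operates against (e): the reportable unit count is 69, under the 72 limit. (p) does not operate here (the compliance score is 51 points, short of 54 points), so (o) stands. So (e) is unavailable.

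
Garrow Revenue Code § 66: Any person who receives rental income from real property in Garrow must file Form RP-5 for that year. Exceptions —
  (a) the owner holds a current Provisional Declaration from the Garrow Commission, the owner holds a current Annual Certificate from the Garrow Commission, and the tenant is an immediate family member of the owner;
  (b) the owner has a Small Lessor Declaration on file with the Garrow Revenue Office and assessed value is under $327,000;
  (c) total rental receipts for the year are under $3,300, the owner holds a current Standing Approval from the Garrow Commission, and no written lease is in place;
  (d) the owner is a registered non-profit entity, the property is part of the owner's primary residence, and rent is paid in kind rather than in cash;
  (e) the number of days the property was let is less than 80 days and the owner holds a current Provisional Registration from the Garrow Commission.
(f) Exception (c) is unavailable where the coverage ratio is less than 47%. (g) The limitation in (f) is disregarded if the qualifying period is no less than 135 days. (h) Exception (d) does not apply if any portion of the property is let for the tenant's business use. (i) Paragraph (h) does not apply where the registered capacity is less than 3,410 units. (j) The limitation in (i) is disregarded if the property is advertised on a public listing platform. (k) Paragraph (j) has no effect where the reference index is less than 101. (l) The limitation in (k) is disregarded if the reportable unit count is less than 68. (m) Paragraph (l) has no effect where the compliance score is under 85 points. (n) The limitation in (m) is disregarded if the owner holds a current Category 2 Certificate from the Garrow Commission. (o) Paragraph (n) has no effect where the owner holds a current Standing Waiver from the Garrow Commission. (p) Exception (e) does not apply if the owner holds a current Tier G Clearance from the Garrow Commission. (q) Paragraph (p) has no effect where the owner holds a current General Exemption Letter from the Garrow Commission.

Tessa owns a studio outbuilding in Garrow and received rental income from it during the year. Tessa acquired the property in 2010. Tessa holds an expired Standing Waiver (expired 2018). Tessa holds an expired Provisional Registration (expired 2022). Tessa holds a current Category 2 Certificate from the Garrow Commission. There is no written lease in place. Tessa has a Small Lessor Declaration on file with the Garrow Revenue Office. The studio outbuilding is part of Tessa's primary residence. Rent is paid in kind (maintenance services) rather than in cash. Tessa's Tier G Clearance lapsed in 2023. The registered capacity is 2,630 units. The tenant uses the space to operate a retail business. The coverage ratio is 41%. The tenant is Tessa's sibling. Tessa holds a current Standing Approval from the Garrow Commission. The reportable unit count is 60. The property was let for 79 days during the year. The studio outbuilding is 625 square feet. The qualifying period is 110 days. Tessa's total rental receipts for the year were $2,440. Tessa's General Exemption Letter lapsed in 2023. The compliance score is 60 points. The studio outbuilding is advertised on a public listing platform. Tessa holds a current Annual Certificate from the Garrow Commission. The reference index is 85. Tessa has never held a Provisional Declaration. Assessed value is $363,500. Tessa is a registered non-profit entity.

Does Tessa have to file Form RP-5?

Yes — Tessa must file Form RP-5.

Exception (a) requires that the owner holds a current Provisional Declaration from the Garrow Commission; but the Provisional Declaration is not current, so (a) is unavailable.
Exception (b) requires that assessed value is under $327,000; but assessed value is $363,500, not under $327,000, so (b) is unavailable.
Exception (c) is satisfied on its face — total rental receipts for the year are $2,440, under the $3,300 limit; a current Standing Approval is held; there is no written lease. But: (f) operates against (c): the coverage ratio is 41%, less than the 47% limit. (g), which would lift (f), is not engaged — the qualifying period is 110 days, short of 135 days. (c) is therefore removed.
Exception (d): Tessa is a registered non-profit; the studio outbuilding is part of the primary residence; rent is paid in kind — every condition holds. But applying paragraphs (h)–(o): (h) operates against (d): the space is let for business use. (i) would limit (h) — the registered capacity is 2,630 units, less than the 3,410 units limit — but (j) sets (i) aside: (j) operates — the property is publicly advertised. (k) would limit (j) — the reference index is 85, less than the 101 limit — but (l) sets (k) aside: (l) operates against (k): the reportable unit count is 60, less than the 68 limit. (m) operates (the compliance score is 60 points, under the 85 points limit), but is displaced by (n): (n) operates against (m): a current Category 2 Certificate is held. (o) is not engaged (no current Standing Waiver is held), so (n) stands. Exception (d) does not apply.
Exception (e) requires that the owner holds a current Provisional Registration from the Garrow Commission; but there is no Provisional Registration in force, so (e) is unavailable.
No exception applies. The general rule governs.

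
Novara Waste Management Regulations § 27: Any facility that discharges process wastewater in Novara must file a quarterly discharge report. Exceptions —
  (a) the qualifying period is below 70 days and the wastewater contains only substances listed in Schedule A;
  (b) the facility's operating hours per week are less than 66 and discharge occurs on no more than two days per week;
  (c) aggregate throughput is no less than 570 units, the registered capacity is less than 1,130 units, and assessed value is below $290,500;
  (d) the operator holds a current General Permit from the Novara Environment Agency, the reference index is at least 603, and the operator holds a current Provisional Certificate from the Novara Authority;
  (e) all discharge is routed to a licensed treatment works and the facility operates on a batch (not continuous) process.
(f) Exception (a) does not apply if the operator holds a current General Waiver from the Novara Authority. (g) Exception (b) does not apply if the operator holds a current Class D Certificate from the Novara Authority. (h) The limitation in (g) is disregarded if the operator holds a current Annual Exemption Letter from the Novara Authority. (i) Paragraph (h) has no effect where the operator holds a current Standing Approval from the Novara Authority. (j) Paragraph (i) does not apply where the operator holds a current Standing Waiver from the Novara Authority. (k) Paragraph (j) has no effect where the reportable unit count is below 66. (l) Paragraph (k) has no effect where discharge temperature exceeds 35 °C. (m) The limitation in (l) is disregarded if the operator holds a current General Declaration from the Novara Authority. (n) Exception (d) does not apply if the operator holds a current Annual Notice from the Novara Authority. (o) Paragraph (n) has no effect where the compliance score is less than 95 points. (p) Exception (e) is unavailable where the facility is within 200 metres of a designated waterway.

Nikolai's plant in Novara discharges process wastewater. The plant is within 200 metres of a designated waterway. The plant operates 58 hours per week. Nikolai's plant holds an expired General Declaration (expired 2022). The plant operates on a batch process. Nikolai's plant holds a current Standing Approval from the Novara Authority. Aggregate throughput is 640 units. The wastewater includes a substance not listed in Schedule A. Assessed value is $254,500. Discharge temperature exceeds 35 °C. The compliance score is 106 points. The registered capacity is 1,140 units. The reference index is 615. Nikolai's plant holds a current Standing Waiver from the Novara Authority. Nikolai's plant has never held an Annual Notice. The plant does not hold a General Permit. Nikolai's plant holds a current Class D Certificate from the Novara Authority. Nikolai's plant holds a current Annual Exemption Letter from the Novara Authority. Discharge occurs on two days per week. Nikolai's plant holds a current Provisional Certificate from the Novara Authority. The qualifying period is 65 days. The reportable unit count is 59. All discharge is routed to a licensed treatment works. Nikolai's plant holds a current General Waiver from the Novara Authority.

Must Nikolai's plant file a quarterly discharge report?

No — exception (b) applies; Nikolai's plant is not required to file a quarterly discharge report.

Exception (a) fails — the wastewater includes a non-Schedule-A substance.
Exception (b): the facility's operating hours per week are 58, less than the 66 limit; discharge occurs on no more than two days per week — every condition holds. Considering the limiting provisions: (g) would limit (b) — a current Class D Certificate is held — but (h) sets (g) aside: (h) is triggered — a current Annual Exemption Letter is held. (i) would limit (h) — a current Standing Approval is held — but (j) sets (i) aside: (j) operates — a current Standing Waiver is held. (k) is triggered (the reportable unit count is 59, below the 66 limit), but is itself disapplied by (l): (l) operates against (k): discharge temperature exceeds 35 °C. (m) is inapplicable (no current General Declaration is held), so (l) stands. (b) remains available.
Exception (c) fails — the registered capacity is 1,140 units, not less than 1,130 units.
Exception (d) fails — no General Permit is held.
All of (e)'s requirements are met (discharge is routed to a licensed treatment works; the facility operates on a batch process). But: (p) is triggered — the plant is within 200 m of a designated waterway. So (e) is unavailable.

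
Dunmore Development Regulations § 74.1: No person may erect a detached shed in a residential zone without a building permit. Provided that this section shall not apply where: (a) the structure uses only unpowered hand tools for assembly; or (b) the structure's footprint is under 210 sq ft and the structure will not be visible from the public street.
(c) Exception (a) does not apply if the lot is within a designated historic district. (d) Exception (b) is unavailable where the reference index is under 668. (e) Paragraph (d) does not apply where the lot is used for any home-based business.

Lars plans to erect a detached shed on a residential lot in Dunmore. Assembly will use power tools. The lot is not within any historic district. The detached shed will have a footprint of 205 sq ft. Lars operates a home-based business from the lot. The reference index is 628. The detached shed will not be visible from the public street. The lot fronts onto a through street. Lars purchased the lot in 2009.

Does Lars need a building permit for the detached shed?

Exception (a) fails — assembly uses power tools.
Exception (b)'s conditions are all satisfied: the structure's footprint is 205 sq ft, under the 210 sq ft limit; the structure will not be visible from the street. Applying paragraphs (d)–(e): (d) would limit (b) — the reference index is 628, under the 668 limit — but (e) sets (d) aside: (e) is triggered — a home-based business operates on the lot. (b) remains available.

No — exception (b) applies; Lars does not need a building permit.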